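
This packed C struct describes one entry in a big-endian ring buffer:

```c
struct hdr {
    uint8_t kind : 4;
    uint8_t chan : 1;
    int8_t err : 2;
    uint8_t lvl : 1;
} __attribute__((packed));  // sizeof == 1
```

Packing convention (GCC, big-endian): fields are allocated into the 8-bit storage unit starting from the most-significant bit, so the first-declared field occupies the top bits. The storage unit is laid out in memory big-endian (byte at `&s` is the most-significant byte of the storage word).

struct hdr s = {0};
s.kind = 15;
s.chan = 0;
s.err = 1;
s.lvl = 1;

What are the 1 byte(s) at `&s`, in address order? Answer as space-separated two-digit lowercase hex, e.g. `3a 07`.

kind (4b) val=15 bits=0xf at bit 4: 0xf0
chan (1b) val=0 bits=0x0 at bit 3: 0xf0
err (2b) val=1 bits=0x1 at bit 1: 0xf2
lvl (1b) val=1 bits=0x1 at bit 0: 0xf3
word = 0xf3 → big-endian bytes:
  [0]=0xf3

f3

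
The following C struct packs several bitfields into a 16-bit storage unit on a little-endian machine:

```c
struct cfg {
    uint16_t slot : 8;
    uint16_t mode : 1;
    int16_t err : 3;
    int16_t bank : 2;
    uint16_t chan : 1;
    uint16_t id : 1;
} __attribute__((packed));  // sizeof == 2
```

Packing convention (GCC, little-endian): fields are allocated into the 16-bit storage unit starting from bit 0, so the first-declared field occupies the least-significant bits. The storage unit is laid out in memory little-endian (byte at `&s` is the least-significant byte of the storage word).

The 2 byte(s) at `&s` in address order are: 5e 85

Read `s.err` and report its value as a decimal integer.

2

[0]=0x5e [1]=0x85 (little-endian) → word 0x855e
slot:8 @ bit 0 → (0x855e>>0)&0xff = 0x5e
mode:1 @ bit 8 → (0x855e>>8)&0x1 = 0x1
err:3 @ bit 9 → (0x855e>>9)&0x7 = 0x2  ←
bank:2 @ bit 12 → (0x855e>>12)&0x3 = 0x0
chan:1 @ bit 14 → (0x855e>>14)&0x1 = 0x0
id:1 @ bit 15 → (0x855e>>15)&0x1 = 0x1
err signed 3b, MSB=0: value = 2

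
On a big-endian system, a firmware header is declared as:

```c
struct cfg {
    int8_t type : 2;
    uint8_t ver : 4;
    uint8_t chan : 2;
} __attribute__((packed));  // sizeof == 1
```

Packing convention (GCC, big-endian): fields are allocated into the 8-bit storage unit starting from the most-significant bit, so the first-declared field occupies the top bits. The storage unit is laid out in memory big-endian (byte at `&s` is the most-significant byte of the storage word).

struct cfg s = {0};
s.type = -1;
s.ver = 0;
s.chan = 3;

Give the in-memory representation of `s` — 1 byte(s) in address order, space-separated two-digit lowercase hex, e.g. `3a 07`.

c3

type (2b) val=-1 bits=0x3 at bit 6: 0xc0
ver (4b) val=0 bits=0x0 at bit 2: 0xc0
chan (2b) val=3 bits=0x3 at bit 0: 0xc3
word = 0xc3 → big-endian bytes:
  [0]=0xc3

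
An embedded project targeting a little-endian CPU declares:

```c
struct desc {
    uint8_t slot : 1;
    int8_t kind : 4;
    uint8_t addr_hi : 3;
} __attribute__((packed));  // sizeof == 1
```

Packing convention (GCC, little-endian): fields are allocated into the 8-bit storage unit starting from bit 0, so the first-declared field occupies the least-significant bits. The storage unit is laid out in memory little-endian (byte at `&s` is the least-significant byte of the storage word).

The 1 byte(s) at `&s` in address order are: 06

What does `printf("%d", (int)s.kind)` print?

[0]=0x06 (little-endian) → word 0x06
slot:1 @ bit 0 → (0x06>>0)&0x1 = 0x0
kind:4 @ bit 1 → (0x06>>1)&0xf = 0x3  ←
addr_hi:3 @ bit 5 → (0x06>>5)&0x7 = 0x0
kind signed 4b, MSB=0: value = 3

3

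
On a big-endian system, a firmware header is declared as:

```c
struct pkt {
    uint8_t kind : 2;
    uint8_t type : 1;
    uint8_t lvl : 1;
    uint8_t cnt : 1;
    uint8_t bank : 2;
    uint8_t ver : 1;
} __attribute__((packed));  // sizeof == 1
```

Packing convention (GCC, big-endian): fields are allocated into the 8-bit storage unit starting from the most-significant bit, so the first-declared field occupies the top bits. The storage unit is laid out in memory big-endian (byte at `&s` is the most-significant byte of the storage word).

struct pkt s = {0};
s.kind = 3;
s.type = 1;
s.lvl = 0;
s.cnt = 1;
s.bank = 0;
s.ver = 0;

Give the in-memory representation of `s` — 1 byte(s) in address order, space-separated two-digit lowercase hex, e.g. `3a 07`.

kind (2b) val=3 bits=0x3 at bit 6: 0xc0
type (1b) val=1 bits=0x1 at bit 5: 0xe0
lvl (1b) val=0 bits=0x0 at bit 4: 0xe0
cnt (1b) val=1 bits=0x1 at bit 3: 0xe8
bank (2b) val=0 bits=0x0 at bit 1: 0xe8
ver (1b) val=0 bits=0x0 at bit 0: 0xe8
word = 0xe8 → big-endian bytes:
  [0]=0xe8

e8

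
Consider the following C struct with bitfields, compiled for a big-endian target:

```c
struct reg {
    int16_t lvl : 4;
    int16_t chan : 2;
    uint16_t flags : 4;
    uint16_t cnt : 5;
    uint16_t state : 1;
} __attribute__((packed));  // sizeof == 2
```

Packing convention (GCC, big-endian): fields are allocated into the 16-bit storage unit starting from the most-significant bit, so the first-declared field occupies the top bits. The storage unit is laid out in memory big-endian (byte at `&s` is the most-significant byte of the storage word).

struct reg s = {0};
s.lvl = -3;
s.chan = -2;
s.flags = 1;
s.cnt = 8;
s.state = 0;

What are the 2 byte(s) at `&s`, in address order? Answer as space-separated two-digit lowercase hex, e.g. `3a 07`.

d8 50

[12+:4] lvl=-3 & 0xf = 0xd; word=0xd000
[10+:2] chan=-2 & 0x3 = 0x2; word=0xd800
[6+:4] flags=1 & 0xf = 0x1; word=0xd840
[1+:5] cnt=8 & 0x1f = 0x8; word=0xd850
[0+:1] state=0 & 0x1 = 0x0; word=0xd850
word = 0xd850 → big-endian bytes:
  [0]=0xd8  [1]=0x50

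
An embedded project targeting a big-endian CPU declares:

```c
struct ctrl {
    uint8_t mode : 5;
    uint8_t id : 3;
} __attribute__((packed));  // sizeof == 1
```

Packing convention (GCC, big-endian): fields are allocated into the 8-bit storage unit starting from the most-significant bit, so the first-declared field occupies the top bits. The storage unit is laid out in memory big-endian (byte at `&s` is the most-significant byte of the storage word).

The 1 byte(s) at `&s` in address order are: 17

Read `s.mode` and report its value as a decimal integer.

[0]=0x17 (big-endian) → word 0x17
mode:5 @ bit 3 → (0x17>>3)&0x1f = 0x2  ←
id:3 @ bit 0 → (0x17>>0)&0x7 = 0x7

2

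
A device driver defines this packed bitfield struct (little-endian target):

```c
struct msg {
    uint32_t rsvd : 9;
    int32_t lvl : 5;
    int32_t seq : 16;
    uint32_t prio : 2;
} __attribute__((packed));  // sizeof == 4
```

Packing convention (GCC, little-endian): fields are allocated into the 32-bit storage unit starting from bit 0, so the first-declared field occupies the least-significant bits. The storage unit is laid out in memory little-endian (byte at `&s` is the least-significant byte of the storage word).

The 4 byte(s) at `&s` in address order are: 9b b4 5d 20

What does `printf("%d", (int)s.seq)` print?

[0]=0x9b [1]=0xb4 [2]=0x5d [3]=0x20 (little-endian) → word 0x205db49b
rsvd:9 @ bit 0 → (0x205db49b>>0)&0x1ff = 0x9b
lvl:5 @ bit 9 → (0x205db49b>>9)&0x1f = 0x1a
seq:16 @ bit 14 → (0x205db49b>>14)&0xffff = 0x8176  ←
prio:2 @ bit 30 → (0x205db49b>>30)&0x3 = 0x0
seq signed 16b, MSB=1: 33142 - 65536 = -32394

-32394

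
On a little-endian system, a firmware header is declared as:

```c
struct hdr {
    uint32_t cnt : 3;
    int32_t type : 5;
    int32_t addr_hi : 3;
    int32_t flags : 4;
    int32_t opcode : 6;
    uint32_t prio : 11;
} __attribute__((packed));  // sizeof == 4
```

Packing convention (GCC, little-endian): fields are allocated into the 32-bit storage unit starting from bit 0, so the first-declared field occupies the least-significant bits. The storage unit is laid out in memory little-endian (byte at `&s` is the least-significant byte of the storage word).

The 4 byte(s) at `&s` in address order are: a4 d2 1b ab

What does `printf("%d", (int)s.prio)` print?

1368

[0]=0xa4 [1]=0xd2 [2]=0x1b [3]=0xab (little-endian) → word 0xab1bd2a4
cnt [0+:3] = (word>>0) & 0x7 = 4
type [3+:5] = (word>>3) & 0x1f = 20
addr_hi [8+:3] = (word>>8) & 0x7 = 2
flags [11+:4] = (word>>11) & 0xf = 10
opcode [15+:6] = (word>>15) & 0x3f = 55
prio [21+:11] = (word>>21) & 0x7ff = 1368  ←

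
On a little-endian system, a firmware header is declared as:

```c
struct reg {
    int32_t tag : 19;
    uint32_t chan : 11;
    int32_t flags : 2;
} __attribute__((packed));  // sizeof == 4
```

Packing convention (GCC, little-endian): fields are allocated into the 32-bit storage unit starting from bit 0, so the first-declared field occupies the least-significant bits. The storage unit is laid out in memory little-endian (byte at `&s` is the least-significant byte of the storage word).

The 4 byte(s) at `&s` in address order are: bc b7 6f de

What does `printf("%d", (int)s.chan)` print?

[0]=0xbc [1]=0xb7 [2]=0x6f [3]=0xde (little-endian) → word 0xde6fb7bc
tag [0+:19] = (word>>0) & 0x7ffff = 505788
chan [19+:11] = (word>>19) & 0x7ff = 973  ←
flags [30+:2] = (word>>30) & 0x3 = 3

973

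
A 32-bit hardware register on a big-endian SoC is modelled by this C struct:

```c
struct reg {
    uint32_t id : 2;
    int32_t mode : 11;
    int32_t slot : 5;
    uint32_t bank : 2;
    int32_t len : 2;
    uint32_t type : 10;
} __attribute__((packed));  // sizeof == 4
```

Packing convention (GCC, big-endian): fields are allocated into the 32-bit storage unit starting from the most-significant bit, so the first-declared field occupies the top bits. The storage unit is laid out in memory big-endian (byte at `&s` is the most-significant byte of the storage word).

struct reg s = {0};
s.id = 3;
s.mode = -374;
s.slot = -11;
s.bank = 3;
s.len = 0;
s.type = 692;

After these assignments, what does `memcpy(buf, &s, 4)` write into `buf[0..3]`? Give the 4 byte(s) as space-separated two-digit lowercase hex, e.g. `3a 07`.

[30+:2] id=3 & 0x3 = 0x3; word=0xc0000000
[19+:11] mode=-374 & 0x7ff = 0x68a; word=0xf4500000
[14+:5] slot=-11 & 0x1f = 0x15; word=0xf4554000
[12+:2] bank=3 & 0x3 = 0x3; word=0xf4557000
[10+:2] len=0 & 0x3 = 0x0; word=0xf4557000
[0+:10] type=692 & 0x3ff = 0x2b4; word=0xf45572b4
word = 0xf45572b4 → big-endian bytes:
  [0]=0xf4  [1]=0x55  [2]=0x72  [3]=0xb4

f4 55 72 b4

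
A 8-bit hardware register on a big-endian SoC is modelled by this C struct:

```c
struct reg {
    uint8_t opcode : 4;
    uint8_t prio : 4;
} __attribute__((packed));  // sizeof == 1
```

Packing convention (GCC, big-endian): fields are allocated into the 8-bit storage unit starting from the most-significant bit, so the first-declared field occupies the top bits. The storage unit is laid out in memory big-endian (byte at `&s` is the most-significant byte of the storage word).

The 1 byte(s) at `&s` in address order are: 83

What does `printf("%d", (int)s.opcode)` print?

8

[0]=0x83 (big-endian) → word 0x83
opcode:4 @ bit 4 → (0x83>>4)&0xf = 0x8  ←
prio:4 @ bit 0 → (0x83>>0)&0xf = 0x3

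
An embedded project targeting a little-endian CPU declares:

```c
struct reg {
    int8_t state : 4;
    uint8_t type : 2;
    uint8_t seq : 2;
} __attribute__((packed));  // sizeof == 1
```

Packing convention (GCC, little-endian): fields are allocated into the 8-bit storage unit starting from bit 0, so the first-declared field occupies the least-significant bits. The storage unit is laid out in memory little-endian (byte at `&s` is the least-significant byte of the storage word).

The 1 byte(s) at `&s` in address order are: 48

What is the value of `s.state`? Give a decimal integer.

[0]=0x48 (little-endian) → word 0x48
state:4 @ bit 0 → (0x48>>0)&0xf = 0x8  ←
type:2 @ bit 4 → (0x48>>4)&0x3 = 0x0
seq:2 @ bit 6 → (0x48>>6)&0x3 = 0x1
state signed 4b, MSB=1: 8 - 16 = -8

-8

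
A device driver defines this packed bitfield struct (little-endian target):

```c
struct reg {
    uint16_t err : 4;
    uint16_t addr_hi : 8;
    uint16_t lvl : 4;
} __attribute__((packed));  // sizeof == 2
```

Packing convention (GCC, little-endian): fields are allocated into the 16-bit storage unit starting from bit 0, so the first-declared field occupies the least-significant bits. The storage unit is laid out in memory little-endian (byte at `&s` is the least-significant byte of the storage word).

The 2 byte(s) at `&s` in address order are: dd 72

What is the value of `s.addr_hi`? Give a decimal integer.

45

[0]=0xdd [1]=0x72 (little-endian) → word 0x72dd
err [0+:4] = (word>>0) & 0xf = 13
addr_hi [4+:8] = (word>>4) & 0xff = 45  ←
lvl [12+:4] = (word>>12) & 0xf = 7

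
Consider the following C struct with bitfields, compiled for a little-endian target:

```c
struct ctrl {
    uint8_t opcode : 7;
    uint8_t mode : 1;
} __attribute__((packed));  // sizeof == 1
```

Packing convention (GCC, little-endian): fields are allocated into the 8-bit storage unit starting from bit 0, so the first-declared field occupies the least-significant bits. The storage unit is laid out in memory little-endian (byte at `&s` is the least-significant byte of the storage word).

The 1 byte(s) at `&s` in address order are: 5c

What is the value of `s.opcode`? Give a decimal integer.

92

[0]=0x5c (little-endian) → word 0x5c
opcode:7 @ bit 0 → (0x5c>>0)&0x7f = 0x5c  ←
mode:1 @ bit 7 → (0x5c>>7)&0x1 = 0x0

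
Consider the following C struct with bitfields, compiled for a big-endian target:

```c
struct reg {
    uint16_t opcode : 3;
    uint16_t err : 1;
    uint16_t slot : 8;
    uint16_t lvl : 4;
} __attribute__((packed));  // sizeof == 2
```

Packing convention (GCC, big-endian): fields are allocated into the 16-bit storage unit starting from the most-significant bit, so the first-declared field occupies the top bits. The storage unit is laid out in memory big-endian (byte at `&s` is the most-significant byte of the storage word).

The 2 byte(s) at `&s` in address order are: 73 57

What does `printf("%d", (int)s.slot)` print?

[0]=0x73 [1]=0x57 (big-endian) → word 0x7357
opcode:3 @ bit 13 → (0x7357>>13)&0x7 = 0x3
err:1 @ bit 12 → (0x7357>>12)&0x1 = 0x1
slot:8 @ bit 4 → (0x7357>>4)&0xff = 0x35  ←
lvl:4 @ bit 0 → (0x7357>>0)&0xf = 0x7

53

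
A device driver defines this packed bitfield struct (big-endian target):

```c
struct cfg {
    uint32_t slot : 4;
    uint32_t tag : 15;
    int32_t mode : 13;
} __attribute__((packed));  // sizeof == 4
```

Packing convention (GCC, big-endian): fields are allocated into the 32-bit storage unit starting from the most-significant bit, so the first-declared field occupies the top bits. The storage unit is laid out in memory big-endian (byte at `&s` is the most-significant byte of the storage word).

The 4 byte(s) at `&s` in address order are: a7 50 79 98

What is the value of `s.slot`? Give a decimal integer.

[0]=0xa7 [1]=0x50 [2]=0x79 [3]=0x98 (big-endian) → word 0xa7507998
slot [28+:4] = (word>>28) & 0xf = 10  ←
tag [13+:15] = (word>>13) & 0x7fff = 14979
mode [0+:13] = (word>>0) & 0x1fff = 6552

10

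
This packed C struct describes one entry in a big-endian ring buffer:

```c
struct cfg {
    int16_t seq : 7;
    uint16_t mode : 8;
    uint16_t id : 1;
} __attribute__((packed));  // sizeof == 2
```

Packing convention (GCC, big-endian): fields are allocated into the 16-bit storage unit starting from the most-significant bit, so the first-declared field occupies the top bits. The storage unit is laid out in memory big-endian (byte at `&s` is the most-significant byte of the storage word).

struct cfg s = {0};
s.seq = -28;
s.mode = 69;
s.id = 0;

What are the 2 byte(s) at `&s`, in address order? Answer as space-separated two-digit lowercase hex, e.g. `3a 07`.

c8 8a

seq:7 = -28 → 0x64 << 9 → word 0xc800
mode:8 = 69 → 0x45 << 1 → word 0xc88a
id:1 = 0 → 0x0 << 0 → word 0xc88a
word = 0xc88a → big-endian bytes:
  [0]=0xc8  [1]=0x8a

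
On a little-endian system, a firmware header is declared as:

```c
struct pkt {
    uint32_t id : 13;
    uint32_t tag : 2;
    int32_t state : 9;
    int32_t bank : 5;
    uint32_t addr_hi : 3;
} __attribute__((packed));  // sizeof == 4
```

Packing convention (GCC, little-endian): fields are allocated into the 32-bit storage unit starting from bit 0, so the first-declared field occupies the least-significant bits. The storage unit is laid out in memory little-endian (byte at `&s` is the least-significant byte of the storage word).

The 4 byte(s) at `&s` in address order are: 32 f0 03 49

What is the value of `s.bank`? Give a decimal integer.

[0]=0x32 [1]=0xf0 [2]=0x03 [3]=0x49 (little-endian) → word 0x4903f032
id:13 @ bit 0 → (0x4903f032>>0)&0x1fff = 0x1032
tag:2 @ bit 13 → (0x4903f032>>13)&0x3 = 0x3
state:9 @ bit 15 → (0x4903f032>>15)&0x1ff = 0x7
bank:5 @ bit 24 → (0x4903f032>>24)&0x1f = 0x9  ←
addr_hi:3 @ bit 29 → (0x4903f032>>29)&0x7 = 0x2
bank signed 5b, MSB=0: value = 9

9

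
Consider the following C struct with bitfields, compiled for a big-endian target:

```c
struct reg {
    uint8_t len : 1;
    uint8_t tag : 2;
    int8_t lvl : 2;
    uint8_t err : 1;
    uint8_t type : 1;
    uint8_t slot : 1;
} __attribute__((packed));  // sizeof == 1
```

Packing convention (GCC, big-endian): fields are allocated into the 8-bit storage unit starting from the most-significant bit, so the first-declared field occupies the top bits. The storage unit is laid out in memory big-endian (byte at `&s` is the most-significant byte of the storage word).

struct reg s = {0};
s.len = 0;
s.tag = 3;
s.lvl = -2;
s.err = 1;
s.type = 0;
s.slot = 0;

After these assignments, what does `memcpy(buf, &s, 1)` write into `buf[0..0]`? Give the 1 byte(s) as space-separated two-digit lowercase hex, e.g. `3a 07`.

len (1b) val=0 bits=0x0 at bit 7: 0x00
tag (2b) val=3 bits=0x3 at bit 5: 0x60
lvl (2b) val=-2 bits=0x2 at bit 3: 0x70
err (1b) val=1 bits=0x1 at bit 2: 0x74
type (1b) val=0 bits=0x0 at bit 1: 0x74
slot (1b) val=0 bits=0x0 at bit 0: 0x74
word = 0x74 → big-endian bytes:
  [0]=0x74

74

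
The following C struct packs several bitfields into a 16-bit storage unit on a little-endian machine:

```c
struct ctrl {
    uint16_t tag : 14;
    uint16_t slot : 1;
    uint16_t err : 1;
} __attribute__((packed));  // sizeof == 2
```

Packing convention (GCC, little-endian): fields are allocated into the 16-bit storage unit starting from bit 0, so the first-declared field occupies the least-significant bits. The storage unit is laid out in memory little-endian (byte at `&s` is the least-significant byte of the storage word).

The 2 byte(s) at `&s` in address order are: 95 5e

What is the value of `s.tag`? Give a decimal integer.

[0]=0x95 [1]=0x5e (little-endian) → word 0x5e95
tag [0+:14] = (word>>0) & 0x3fff = 7829  ←
slot [14+:1] = (word>>14) & 0x1 = 1
err [15+:1] = (word>>15) & 0x1 = 0

7829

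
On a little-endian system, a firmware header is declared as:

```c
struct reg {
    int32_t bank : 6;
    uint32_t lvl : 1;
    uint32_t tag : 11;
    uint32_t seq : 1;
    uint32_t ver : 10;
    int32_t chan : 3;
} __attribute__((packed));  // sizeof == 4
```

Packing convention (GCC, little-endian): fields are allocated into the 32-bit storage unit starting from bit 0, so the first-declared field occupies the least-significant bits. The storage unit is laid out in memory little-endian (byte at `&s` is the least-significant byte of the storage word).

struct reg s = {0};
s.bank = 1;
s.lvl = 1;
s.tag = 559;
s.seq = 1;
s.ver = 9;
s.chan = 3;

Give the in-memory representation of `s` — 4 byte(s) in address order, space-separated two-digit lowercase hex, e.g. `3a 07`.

bank:6 = 1 → 0x1 << 0 → word 0x00000001
lvl:1 = 1 → 0x1 << 6 → word 0x00000041
tag:11 = 559 → 0x22f << 7 → word 0x000117c1
seq:1 = 1 → 0x1 << 18 → word 0x000517c1
ver:10 = 9 → 0x9 << 19 → word 0x004d17c1
chan:3 = 3 → 0x3 << 29 → word 0x604d17c1
word = 0x604d17c1 → little-endian bytes:
  [0]=0xc1  [1]=0x17  [2]=0x4d  [3]=0x60

c1 17 4d 60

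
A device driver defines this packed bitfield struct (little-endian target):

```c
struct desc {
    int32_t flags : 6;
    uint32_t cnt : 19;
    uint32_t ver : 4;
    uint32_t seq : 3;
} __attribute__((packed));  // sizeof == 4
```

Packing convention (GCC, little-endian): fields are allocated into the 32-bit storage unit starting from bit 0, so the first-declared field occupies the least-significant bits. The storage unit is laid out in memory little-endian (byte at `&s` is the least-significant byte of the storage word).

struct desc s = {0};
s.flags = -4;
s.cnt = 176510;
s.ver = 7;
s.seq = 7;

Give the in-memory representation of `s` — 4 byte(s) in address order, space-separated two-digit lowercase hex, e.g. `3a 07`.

bc 5f ac ee

[0+:6] flags=-4 & 0x3f = 0x3c; word=0x0000003c
[6+:19] cnt=176510 & 0x7ffff = 0x2b17e; word=0x00ac5fbc
[25+:4] ver=7 & 0xf = 0x7; word=0x0eac5fbc
[29+:3] seq=7 & 0x7 = 0x7; word=0xeeac5fbc
word = 0xeeac5fbc → little-endian bytes:
  [0]=0xbc  [1]=0x5f  [2]=0xac  [3]=0xee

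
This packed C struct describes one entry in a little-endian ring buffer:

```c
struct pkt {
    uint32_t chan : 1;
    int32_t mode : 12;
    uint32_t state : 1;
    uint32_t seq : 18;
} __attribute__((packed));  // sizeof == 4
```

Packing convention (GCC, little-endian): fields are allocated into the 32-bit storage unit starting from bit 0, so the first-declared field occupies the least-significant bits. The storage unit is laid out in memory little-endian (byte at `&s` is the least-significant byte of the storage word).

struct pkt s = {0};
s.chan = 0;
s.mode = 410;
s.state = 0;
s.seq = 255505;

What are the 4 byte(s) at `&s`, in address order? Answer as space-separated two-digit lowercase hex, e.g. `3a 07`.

chan (1b) val=0 bits=0x0 at bit 0: 0x00000000
mode (12b) val=410 bits=0x19a at bit 1: 0x00000334
state (1b) val=0 bits=0x0 at bit 13: 0x00000334
seq (18b) val=255505 bits=0x3e611 at bit 14: 0xf9844334
word = 0xf9844334 → little-endian bytes:
  [0]=0x34  [1]=0x43  [2]=0x84  [3]=0xf9

34 43 84 f9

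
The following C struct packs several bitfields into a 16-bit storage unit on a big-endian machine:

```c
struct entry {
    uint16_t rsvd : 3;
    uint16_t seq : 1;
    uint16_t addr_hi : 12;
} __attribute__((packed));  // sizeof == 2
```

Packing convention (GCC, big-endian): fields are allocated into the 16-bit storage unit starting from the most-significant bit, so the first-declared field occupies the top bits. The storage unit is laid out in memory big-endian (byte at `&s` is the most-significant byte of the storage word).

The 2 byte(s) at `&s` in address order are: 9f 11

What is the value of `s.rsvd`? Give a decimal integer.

4

[0]=0x9f [1]=0x11 (big-endian) → word 0x9f11
rsvd:3 @ bit 13 → (0x9f11>>13)&0x7 = 0x4  ←
seq:1 @ bit 12 → (0x9f11>>12)&0x1 = 0x1
addr_hi:12 @ bit 0 → (0x9f11>>0)&0xfff = 0xf11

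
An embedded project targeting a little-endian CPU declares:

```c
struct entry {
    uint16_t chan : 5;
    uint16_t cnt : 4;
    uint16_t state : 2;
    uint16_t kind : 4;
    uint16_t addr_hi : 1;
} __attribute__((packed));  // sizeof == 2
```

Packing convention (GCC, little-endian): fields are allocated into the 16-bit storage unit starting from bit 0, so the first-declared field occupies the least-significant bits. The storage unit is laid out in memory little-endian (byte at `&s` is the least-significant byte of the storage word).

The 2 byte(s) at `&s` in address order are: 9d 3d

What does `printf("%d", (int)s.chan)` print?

29

[0]=0x9d [1]=0x3d (little-endian) → word 0x3d9d
chan:5 @ bit 0 → (0x3d9d>>0)&0x1f = 0x1d  ←
cnt:4 @ bit 5 → (0x3d9d>>5)&0xf = 0xc
state:2 @ bit 9 → (0x3d9d>>9)&0x3 = 0x2
kind:4 @ bit 11 → (0x3d9d>>11)&0xf = 0x7
addr_hi:1 @ bit 15 → (0x3d9d>>15)&0x1 = 0x0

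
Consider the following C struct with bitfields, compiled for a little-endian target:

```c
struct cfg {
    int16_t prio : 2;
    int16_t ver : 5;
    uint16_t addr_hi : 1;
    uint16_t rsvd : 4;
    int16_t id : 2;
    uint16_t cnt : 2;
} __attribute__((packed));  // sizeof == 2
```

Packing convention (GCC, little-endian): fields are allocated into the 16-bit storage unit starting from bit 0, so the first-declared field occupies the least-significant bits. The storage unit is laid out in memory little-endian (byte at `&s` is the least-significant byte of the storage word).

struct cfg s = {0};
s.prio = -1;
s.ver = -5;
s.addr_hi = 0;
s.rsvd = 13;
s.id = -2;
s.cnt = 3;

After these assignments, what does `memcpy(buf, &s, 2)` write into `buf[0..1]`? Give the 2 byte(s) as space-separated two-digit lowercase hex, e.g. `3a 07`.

[0+:2] prio=-1 & 0x3 = 0x3; word=0x0003
[2+:5] ver=-5 & 0x1f = 0x1b; word=0x006f
[7+:1] addr_hi=0 & 0x1 = 0x0; word=0x006f
[8+:4] rsvd=13 & 0xf = 0xd; word=0x0d6f
[12+:2] id=-2 & 0x3 = 0x2; word=0x2d6f
[14+:2] cnt=3 & 0x3 = 0x3; word=0xed6f
word = 0xed6f → little-endian bytes:
  [0]=0x6f  [1]=0xed

6f ed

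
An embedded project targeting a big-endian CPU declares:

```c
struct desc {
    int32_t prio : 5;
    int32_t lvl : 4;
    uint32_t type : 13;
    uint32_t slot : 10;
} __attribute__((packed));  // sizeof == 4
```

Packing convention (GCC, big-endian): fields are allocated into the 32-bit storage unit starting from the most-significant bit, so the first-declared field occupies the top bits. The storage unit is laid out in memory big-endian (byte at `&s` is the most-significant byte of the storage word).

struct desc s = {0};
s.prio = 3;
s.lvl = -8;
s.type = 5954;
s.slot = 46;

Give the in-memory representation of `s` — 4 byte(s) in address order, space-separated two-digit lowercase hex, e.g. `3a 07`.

[27+:5] prio=3 & 0x1f = 0x3; word=0x18000000
[23+:4] lvl=-8 & 0xf = 0x8; word=0x1c000000
[10+:13] type=5954 & 0x1fff = 0x1742; word=0x1c5d0800
[0+:10] slot=46 & 0x3ff = 0x2e; word=0x1c5d082e
word = 0x1c5d082e → big-endian bytes:
  [0]=0x1c  [1]=0x5d  [2]=0x08  [3]=0x2e

1c 5d 08 2e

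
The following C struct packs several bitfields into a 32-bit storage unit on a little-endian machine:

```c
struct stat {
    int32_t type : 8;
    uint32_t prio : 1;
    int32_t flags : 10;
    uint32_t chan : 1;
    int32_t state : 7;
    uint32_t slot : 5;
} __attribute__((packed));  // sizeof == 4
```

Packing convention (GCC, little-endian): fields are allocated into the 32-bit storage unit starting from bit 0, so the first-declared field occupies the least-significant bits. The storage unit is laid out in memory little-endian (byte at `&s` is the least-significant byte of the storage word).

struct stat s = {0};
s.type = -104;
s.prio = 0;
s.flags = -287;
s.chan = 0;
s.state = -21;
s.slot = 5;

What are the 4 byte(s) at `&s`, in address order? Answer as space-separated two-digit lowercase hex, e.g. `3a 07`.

type (8b) val=-104 bits=0x98 at bit 0: 0x00000098
prio (1b) val=0 bits=0x0 at bit 8: 0x00000098
flags (10b) val=-287 bits=0x2e1 at bit 9: 0x0005c298
chan (1b) val=0 bits=0x0 at bit 19: 0x0005c298
state (7b) val=-21 bits=0x6b at bit 20: 0x06b5c298
slot (5b) val=5 bits=0x5 at bit 27: 0x2eb5c298
word = 0x2eb5c298 → little-endian bytes:
  [0]=0x98  [1]=0xc2  [2]=0xb5  [3]=0x2e

98 c2 b5 2e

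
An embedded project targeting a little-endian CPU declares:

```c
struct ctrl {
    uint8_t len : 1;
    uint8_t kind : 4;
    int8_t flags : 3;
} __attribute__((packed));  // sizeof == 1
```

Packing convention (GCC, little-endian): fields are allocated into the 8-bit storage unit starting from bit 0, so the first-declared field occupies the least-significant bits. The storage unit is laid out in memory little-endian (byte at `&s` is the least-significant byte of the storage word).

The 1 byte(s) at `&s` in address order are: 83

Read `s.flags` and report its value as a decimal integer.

[0]=0x83 (little-endian) → word 0x83
len:1 @ bit 0 → (0x83>>0)&0x1 = 0x1
kind:4 @ bit 1 → (0x83>>1)&0xf = 0x1
flags:3 @ bit 5 → (0x83>>5)&0x7 = 0x4  ←
flags signed 3b, MSB=1: 4 - 8 = -4

-4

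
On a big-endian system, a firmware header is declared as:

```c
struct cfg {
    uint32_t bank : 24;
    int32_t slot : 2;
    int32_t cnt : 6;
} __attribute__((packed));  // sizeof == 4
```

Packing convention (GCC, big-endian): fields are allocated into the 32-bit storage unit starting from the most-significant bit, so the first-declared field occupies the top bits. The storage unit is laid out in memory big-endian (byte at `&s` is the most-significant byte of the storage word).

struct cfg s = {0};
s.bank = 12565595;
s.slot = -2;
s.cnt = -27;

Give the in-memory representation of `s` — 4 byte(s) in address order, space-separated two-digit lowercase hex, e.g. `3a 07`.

bf bc 5b a5

bank (24b) val=12565595 bits=0xbfbc5b at bit 8: 0xbfbc5b00
slot (2b) val=-2 bits=0x2 at bit 6: 0xbfbc5b80
cnt (6b) val=-27 bits=0x25 at bit 0: 0xbfbc5ba5
word = 0xbfbc5ba5 → big-endian bytes:
  [0]=0xbf  [1]=0xbc  [2]=0x5b  [3]=0xa5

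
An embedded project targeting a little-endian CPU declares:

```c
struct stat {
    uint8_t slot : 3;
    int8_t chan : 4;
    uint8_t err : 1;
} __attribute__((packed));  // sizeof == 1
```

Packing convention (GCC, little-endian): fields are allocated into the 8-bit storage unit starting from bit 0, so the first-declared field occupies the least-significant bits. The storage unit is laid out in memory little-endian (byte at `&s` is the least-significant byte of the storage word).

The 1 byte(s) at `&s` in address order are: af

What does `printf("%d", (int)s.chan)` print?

[0]=0xaf (little-endian) → word 0xaf
slot:3 @ bit 0 → (0xaf>>0)&0x7 = 0x7
chan:4 @ bit 3 → (0xaf>>3)&0xf = 0x5  ←
err:1 @ bit 7 → (0xaf>>7)&0x1 = 0x1
chan signed 4b, MSB=0: value = 5

5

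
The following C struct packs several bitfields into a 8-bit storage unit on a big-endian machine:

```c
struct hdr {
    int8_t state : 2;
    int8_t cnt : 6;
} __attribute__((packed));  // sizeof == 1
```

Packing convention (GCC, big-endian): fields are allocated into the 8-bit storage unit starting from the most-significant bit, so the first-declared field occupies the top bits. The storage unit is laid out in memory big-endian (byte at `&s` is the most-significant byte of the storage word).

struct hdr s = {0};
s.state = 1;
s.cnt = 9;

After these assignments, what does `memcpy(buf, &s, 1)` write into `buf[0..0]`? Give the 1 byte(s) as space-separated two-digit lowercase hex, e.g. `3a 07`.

[6+:2] state=1 & 0x3 = 0x1; word=0x40
[0+:6] cnt=9 & 0x3f = 0x9; word=0x49
word = 0x49 → big-endian bytes:
  [0]=0x49

49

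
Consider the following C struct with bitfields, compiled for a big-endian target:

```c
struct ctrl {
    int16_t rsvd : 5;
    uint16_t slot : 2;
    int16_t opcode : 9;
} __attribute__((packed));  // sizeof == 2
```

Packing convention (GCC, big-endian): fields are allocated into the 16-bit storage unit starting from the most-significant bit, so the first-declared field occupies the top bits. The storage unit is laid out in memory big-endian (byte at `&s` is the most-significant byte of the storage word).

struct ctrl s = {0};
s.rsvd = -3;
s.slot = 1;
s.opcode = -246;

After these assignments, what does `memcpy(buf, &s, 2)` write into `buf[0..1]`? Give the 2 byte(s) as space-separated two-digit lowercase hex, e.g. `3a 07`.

rsvd (5b) val=-3 bits=0x1d at bit 11: 0xe800
slot (2b) val=1 bits=0x1 at bit 9: 0xea00
opcode (9b) val=-246 bits=0x10a at bit 0: 0xeb0a
word = 0xeb0a → big-endian bytes:
  [0]=0xeb  [1]=0x0a

eb 0a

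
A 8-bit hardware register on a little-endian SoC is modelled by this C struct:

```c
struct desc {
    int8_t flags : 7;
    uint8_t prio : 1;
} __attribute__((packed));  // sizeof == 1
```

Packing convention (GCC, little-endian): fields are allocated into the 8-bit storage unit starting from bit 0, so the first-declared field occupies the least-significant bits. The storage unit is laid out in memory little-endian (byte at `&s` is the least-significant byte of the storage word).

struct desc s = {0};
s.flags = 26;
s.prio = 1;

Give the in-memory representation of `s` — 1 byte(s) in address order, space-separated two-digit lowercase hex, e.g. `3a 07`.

9a

flags:7 = 26 → 0x1a << 0 → word 0x1a
prio:1 = 1 → 0x1 << 7 → word 0x9a
word = 0x9a → little-endian bytes:
  [0]=0x9a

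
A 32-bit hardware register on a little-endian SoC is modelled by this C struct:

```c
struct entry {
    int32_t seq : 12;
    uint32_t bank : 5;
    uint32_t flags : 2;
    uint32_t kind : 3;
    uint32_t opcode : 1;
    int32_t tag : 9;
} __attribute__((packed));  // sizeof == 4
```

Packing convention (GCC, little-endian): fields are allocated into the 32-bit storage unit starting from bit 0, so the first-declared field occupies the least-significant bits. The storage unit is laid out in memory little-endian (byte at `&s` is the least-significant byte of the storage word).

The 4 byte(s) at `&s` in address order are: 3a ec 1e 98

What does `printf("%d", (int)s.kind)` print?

[0]=0x3a [1]=0xec [2]=0x1e [3]=0x98 (little-endian) → word 0x981eec3a
seq:12 @ bit 0 → (0x981eec3a>>0)&0xfff = 0xc3a
bank:5 @ bit 12 → (0x981eec3a>>12)&0x1f = 0xe
flags:2 @ bit 17 → (0x981eec3a>>17)&0x3 = 0x3
kind:3 @ bit 19 → (0x981eec3a>>19)&0x7 = 0x3  ←
opcode:1 @ bit 22 → (0x981eec3a>>22)&0x1 = 0x0
tag:9 @ bit 23 → (0x981eec3a>>23)&0x1ff = 0x130

3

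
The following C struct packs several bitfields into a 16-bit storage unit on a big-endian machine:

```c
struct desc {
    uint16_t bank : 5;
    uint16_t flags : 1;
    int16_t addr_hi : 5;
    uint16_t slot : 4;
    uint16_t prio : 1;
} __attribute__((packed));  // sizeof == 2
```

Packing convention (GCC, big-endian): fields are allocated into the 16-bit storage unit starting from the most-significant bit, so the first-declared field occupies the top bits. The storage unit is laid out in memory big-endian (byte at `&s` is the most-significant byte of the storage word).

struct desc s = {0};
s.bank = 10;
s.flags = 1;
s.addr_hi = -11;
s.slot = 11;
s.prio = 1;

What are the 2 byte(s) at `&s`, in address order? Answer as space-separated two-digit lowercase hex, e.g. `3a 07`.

[11+:5] bank=10 & 0x1f = 0xa; word=0x5000
[10+:1] flags=1 & 0x1 = 0x1; word=0x5400
[5+:5] addr_hi=-11 & 0x1f = 0x15; word=0x56a0
[1+:4] slot=11 & 0xf = 0xb; word=0x56b6
[0+:1] prio=1 & 0x1 = 0x1; word=0x56b7
word = 0x56b7 → big-endian bytes:
  [0]=0x56  [1]=0xb7

56 b7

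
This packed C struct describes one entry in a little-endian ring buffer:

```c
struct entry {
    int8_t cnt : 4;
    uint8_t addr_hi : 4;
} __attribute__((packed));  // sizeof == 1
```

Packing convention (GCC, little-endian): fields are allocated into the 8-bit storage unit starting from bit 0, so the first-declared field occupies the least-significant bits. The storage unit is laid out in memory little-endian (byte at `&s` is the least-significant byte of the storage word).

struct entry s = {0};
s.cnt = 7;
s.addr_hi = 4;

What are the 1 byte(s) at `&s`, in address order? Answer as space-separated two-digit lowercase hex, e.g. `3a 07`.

47

cnt (4b) val=7 bits=0x7 at bit 0: 0x07
addr_hi (4b) val=4 bits=0x4 at bit 4: 0x47
word = 0x47 → little-endian bytes:
  [0]=0x47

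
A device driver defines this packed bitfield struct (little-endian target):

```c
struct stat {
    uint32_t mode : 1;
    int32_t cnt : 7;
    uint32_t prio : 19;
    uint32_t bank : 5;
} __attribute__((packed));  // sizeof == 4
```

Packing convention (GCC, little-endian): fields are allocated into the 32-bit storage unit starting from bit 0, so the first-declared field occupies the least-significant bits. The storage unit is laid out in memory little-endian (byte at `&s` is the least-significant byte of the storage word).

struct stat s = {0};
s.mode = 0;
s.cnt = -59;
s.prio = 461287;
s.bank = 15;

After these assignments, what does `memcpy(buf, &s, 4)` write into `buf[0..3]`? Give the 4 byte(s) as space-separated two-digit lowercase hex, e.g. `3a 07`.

[0+:1] mode=0 & 0x1 = 0x0; word=0x00000000
[1+:7] cnt=-59 & 0x7f = 0x45; word=0x0000008a
[8+:19] prio=461287 & 0x7ffff = 0x709e7; word=0x0709e78a
[27+:5] bank=15 & 0x1f = 0xf; word=0x7f09e78a
word = 0x7f09e78a → little-endian bytes:
  [0]=0x8a  [1]=0xe7  [2]=0x09  [3]=0x7f

8a e7 09 7f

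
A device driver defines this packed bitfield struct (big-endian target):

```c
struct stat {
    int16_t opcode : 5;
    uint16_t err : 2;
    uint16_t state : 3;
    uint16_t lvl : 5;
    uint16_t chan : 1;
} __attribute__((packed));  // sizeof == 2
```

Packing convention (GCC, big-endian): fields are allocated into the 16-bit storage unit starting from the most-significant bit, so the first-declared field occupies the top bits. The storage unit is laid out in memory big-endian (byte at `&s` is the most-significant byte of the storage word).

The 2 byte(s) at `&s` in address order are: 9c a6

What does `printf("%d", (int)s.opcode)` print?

[0]=0x9c [1]=0xa6 (big-endian) → word 0x9ca6
opcode [11+:5] = (word>>11) & 0x1f = 19  ←
err [9+:2] = (word>>9) & 0x3 = 2
state [6+:3] = (word>>6) & 0x7 = 2
lvl [1+:5] = (word>>1) & 0x1f = 19
chan [0+:1] = (word>>0) & 0x1 = 0
opcode signed 5b, MSB=1: 19 - 32 = -13

-13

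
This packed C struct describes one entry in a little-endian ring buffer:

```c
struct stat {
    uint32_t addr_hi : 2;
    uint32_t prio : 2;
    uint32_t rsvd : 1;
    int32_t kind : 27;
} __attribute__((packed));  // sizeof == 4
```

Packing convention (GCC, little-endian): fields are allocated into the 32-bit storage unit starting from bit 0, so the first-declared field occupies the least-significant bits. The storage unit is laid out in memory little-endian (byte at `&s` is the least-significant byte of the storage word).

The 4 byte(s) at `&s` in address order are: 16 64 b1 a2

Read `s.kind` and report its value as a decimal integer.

[0]=0x16 [1]=0x64 [2]=0xb1 [3]=0xa2 (little-endian) → word 0xa2b16416
addr_hi [0+:2] = (word>>0) & 0x3 = 2
prio [2+:2] = (word>>2) & 0x3 = 1
rsvd [4+:1] = (word>>4) & 0x1 = 1
kind [5+:27] = (word>>5) & 0x7ffffff = 85297952  ←
kind signed 27b, MSB=1: 85297952 - 134217728 = -48919776

-48919776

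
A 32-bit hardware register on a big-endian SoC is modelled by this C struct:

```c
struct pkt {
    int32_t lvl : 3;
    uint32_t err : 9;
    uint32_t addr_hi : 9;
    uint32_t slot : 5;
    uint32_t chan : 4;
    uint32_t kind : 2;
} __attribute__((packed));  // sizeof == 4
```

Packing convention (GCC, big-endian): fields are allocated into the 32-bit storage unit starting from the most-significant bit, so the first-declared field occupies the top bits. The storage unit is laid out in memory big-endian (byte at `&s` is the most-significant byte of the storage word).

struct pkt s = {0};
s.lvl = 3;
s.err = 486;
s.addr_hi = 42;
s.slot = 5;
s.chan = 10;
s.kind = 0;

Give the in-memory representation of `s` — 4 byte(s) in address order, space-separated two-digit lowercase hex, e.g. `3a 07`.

7e 61 51 68

lvl (3b) val=3 bits=0x3 at bit 29: 0x60000000
err (9b) val=486 bits=0x1e6 at bit 20: 0x7e600000
addr_hi (9b) val=42 bits=0x2a at bit 11: 0x7e615000
slot (5b) val=5 bits=0x5 at bit 6: 0x7e615140
chan (4b) val=10 bits=0xa at bit 2: 0x7e615168
kind (2b) val=0 bits=0x0 at bit 0: 0x7e615168
word = 0x7e615168 → big-endian bytes:
  [0]=0x7e  [1]=0x61  [2]=0x51  [3]=0x68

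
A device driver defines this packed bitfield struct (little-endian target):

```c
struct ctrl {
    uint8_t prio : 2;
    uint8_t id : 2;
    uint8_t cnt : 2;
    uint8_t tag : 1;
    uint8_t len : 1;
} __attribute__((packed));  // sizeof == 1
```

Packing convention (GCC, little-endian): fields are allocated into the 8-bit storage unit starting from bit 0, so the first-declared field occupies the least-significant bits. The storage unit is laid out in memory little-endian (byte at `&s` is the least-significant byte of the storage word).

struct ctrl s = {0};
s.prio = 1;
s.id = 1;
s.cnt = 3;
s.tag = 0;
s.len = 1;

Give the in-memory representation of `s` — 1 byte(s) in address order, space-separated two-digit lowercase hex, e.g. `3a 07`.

prio (2b) val=1 bits=0x1 at bit 0: 0x01
id (2b) val=1 bits=0x1 at bit 2: 0x05
cnt (2b) val=3 bits=0x3 at bit 4: 0x35
tag (1b) val=0 bits=0x0 at bit 6: 0x35
len (1b) val=1 bits=0x1 at bit 7: 0xb5
word = 0xb5 → little-endian bytes:
  [0]=0xb5

b5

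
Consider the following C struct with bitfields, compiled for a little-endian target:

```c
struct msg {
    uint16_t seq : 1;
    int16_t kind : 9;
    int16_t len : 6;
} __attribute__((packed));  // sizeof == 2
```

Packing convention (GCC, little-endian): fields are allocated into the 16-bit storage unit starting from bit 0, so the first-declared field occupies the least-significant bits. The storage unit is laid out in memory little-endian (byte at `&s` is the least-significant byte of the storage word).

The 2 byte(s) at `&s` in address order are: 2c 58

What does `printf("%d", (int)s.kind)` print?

[0]=0x2c [1]=0x58 (little-endian) → word 0x582c
seq [0+:1] = (word>>0) & 0x1 = 0
kind [1+:9] = (word>>1) & 0x1ff = 22  ←
len [10+:6] = (word>>10) & 0x3f = 22
kind signed 9b, MSB=0: value = 22

22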